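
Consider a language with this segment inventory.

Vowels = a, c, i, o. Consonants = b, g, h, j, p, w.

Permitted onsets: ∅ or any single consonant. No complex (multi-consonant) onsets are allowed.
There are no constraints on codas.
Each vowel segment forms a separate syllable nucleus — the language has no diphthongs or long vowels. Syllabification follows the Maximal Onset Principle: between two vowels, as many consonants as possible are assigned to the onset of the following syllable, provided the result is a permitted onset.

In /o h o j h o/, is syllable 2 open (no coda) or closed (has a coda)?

closed

Vowels present: o, o, o; each is a nucleus, giving 3 syllables.
σ1/σ2 boundary: /h/ → onset of the next syllable (single consonants are always licit onsets).
σ2/σ3 boundary: /jh/; trying suffixes from longest down, /h/ is the first permitted one, so coda /j/ | onset /h/.
Syllabification: o.hoj.ho.
Syllable 2 is /hoj/ with coda /j/, so it is closed.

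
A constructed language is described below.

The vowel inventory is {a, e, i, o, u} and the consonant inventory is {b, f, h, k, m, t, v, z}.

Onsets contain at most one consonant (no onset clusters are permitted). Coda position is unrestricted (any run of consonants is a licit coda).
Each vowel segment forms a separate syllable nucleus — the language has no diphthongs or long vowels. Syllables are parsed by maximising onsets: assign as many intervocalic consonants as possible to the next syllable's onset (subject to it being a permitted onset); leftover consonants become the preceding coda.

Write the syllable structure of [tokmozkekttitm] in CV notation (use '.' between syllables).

The vowels are o, o, e, i — 4 nuclei, so 4 syllables.
V1 /o/ – V2 /o/: /km/ splits as /k/ + /m/ (/m/ is the longest suffix that is a licit onset).
V2 /o/ – V3 /e/: /zk/ — longest licit onset from the right is /k/, leaving /z/ as coda.
V3 /e/ – V4 /i/: /ktt/ — longest licit onset from the right is /t/, leaving /kt/ as coda.
Syllabification: tok.moz.kekt.titm.
Mapping each syllable to C/V: /tok/ → CVC, /moz/ → CVC, /kekt/ → CVCC, /titm/ → CVCC.

CVC.CVC.CVCC.CVCC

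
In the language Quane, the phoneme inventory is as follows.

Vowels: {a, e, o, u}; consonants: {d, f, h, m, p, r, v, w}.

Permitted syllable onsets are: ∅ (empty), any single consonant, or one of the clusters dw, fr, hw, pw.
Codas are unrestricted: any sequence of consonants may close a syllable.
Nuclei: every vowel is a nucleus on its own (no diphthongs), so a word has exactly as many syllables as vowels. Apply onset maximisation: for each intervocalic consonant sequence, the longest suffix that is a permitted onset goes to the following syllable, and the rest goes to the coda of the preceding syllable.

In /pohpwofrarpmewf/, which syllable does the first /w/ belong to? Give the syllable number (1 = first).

2

Nuclei (vowels): o, o, a, e → 4 syllables.
V1 /o/ – V2 /o/: /hpw/ splits as /h/ + /pw/ (/pw/ is the longest suffix that is a licit onset).
V2 /o/ – V3 /a/: /fr/ — entire cluster is a permitted onset → onset /fr/, coda ∅.
V3 /a/ – V4 /e/: cluster /rpm/ — the longest permitted-onset suffix is /m/; onset = /m/, preceding coda = /rp/.
So the parse is poh.pwo.frarp.mewf.
The first /w/ is in the onset of syllable 2 (/pwo/).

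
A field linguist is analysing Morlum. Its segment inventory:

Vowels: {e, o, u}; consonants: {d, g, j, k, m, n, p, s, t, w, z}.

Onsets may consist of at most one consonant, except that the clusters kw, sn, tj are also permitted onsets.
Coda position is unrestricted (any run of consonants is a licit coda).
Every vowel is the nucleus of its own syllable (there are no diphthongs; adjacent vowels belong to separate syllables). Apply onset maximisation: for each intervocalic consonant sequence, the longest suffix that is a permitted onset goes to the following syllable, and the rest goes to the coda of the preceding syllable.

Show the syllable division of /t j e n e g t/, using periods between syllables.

tje.negt

Vowels present: e, e; each is a nucleus, giving 2 syllables.
σ1/σ2 boundary: just /n/ — single C goes to the following onset.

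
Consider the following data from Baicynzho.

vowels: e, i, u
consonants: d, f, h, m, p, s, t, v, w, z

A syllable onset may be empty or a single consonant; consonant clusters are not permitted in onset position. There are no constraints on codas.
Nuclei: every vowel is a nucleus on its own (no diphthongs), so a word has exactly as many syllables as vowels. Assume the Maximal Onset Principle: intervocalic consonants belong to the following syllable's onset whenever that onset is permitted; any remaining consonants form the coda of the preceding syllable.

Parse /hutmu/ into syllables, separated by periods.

hut.mu

Vowels present: u, u; each is a nucleus, giving 2 syllables.
σ1/σ2 boundary: /tm/ splits as /t/ + /m/ (/m/ is the longest suffix that is a licit onset).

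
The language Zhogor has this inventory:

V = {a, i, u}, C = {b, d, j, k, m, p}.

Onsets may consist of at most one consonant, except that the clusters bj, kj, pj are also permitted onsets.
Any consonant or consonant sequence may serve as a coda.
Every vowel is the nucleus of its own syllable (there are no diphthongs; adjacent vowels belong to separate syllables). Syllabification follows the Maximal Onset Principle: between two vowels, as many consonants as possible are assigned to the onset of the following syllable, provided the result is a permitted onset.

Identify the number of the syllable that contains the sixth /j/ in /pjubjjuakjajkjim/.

5

The vowels are u, u, a, a, i — 5 nuclei, so 5 syllables.
V1 /u/ – V2 /u/: /bjj/; trying suffixes from longest down, /j/ is the first permitted one, so coda /bj/ | onset /j/.
V2 /u/ – V3 /a/: no consonants, so the boundary falls immediately after /u/.
V3 /a/ – V4 /a/: /kj/ is a licit onset in full, so it all attaches to the next syllable.
V4 /a/ – V5 /i/: /jkj/ — longest licit onset from the right is /kj/, leaving /j/ as coda.
So the parse is pjubj.ju.a.kjaj.kjim.
The sixth /j/ is in the onset of syllable 5 (/kjim/).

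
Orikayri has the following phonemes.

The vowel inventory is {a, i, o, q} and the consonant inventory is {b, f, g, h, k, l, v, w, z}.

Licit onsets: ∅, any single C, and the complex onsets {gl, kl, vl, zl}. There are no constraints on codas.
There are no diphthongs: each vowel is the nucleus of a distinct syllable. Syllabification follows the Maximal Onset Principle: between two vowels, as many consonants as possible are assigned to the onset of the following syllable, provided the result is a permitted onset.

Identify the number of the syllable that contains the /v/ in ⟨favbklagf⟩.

1

Vowels present: a, a; each is a nucleus, giving 2 syllables.
V1 /a/ – V2 /a/: /vbkl/ — longest licit onset from the right is /kl/, leaving /vb/ as coda.
Putting it together: favb.klagf.
The /v/ is in the coda of syllable 1 (/favb/).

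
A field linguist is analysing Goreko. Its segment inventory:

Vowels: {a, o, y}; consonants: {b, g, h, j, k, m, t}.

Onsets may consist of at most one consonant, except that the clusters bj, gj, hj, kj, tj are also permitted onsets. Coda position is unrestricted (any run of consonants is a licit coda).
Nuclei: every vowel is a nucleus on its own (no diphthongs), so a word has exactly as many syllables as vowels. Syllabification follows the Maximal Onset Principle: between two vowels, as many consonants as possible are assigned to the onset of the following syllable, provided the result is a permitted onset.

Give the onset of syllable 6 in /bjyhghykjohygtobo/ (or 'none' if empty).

Nuclei (vowels): y, y, o, y, o, o → 6 syllables.
σ1/σ2 boundary: /hgh/ splits as /hg/ + /h/ (/h/ is the longest suffix that is a licit onset).
σ2/σ3 boundary: cluster /kj/ — /kj/ is itself a permitted onset, so the whole cluster goes right; preceding coda = ∅.
σ3/σ4 boundary: /h/ is a single consonant, so it becomes the next onset.
σ4/σ5 boundary: cluster /gt/ — the longest permitted-onset suffix is /t/; onset = /t/, preceding coda = /g/.
σ5/σ6 boundary: /b/ → onset of the next syllable (single consonants are always licit onsets).
Result: bjyhg.hy.kjo.hyg.to.bo.
Syllable 6 is /bo/: onset /b/, nucleus /o/, coda ∅.

b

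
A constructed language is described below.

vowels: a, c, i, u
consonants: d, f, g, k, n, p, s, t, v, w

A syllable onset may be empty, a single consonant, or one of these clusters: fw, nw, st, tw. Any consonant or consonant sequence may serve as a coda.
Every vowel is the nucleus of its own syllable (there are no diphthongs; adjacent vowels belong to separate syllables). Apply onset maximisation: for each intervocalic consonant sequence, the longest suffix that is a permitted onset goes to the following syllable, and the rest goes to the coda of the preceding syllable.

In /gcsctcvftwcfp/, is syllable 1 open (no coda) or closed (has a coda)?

open

The vowels are c, c, c, c — 4 nuclei, so 4 syllables.
Between /c/ (V1) and /c/ (V2): /s/ → onset of the next syllable (single consonants are always licit onsets).
Between /c/ (V2) and /c/ (V3): just /t/ — single C goes to the following onset.
Between /c/ (V3) and /c/ (V4): /vftw/; trying suffixes from longest down, /tw/ is the first permitted one, so coda /vf/ | onset /tw/.
Result: gc.sc.tcvf.twcfp.
Syllable 1 is /gc/; it ends in its nucleus with no coda, so it is open.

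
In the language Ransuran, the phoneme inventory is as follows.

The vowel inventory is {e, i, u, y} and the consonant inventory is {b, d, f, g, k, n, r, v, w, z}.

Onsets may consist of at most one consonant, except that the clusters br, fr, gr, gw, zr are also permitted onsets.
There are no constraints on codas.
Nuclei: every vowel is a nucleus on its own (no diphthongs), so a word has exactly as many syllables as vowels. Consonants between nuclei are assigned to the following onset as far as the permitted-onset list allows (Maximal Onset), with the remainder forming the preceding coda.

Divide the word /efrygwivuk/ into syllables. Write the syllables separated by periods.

e.fry.gwi.vuk

The vowels are e, y, i, u — 4 nuclei, so 4 syllables.
Between /e/ (V1) and /y/ (V2): /fr/ is a licit onset in full, so it all attaches to the next syllable.
Between /y/ (V2) and /i/ (V3): /gw/ — entire cluster is a permitted onset → onset /gw/, coda ∅.
Between /i/ (V3) and /u/ (V4): /v/ is a single consonant, so it becomes the next onset.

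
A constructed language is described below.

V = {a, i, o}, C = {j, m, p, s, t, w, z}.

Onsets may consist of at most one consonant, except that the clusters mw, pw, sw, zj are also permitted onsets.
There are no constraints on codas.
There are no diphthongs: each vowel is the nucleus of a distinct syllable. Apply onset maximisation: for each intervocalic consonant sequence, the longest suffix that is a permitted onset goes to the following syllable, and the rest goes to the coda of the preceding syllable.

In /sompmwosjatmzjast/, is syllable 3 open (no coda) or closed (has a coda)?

closed

The vowels are o, o, a, a — 4 nuclei, so 4 syllables.
σ1/σ2 boundary: cluster /mpmw/ — the longest permitted-onset suffix is /mw/; onset = /mw/, preceding coda = /mp/.
σ2/σ3 boundary: /sj/ splits as /s/ + /j/ (/j/ is the longest suffix that is a licit onset).
σ3/σ4 boundary: /tmzj/ splits as /tm/ + /zj/ (/zj/ is the longest suffix that is a licit onset).
Result: somp.mwos.jatm.zjast.
Syllable 3 is /jatm/ with coda /tm/, so it is closed.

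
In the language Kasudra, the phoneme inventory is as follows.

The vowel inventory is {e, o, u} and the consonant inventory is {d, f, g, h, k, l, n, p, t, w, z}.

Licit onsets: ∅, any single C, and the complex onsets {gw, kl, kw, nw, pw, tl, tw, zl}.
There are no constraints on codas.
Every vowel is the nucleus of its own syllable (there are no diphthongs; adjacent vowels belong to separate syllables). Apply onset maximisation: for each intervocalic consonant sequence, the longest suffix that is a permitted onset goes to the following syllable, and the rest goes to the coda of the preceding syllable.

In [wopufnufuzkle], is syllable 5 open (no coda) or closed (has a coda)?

The vowels are o, u, u, u, e — 5 nuclei, so 5 syllables.
V1 /o/ – V2 /u/: just /p/ — single C goes to the following onset.
V2 /u/ – V3 /u/: /fn/; trying suffixes from longest down, /n/ is the first permitted one, so coda /f/ | onset /n/.
V3 /u/ – V4 /u/: /f/ → onset of the next syllable (single consonants are always licit onsets).
V4 /u/ – V5 /e/: /zkl/ — longest licit onset from the right is /kl/, leaving /z/ as coda.
Result: wo.puf.nu.fuz.kle.
Syllable 5 is /kle/; it ends in its nucleus with no coda, so it is open.

open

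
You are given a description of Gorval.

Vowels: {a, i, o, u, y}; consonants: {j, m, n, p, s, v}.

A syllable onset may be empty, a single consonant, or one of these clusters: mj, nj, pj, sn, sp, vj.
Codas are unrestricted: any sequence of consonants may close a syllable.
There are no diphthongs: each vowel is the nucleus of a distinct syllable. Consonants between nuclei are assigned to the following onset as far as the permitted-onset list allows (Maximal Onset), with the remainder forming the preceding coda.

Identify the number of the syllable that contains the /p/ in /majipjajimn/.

3

The vowels are a, i, a, i — 4 nuclei, so 4 syllables.
V1 /a/ – V2 /i/: just /j/ — single C goes to the following onset.
V2 /i/ – V3 /a/: cluster /pj/ — /pj/ is itself a permitted onset, so the whole cluster goes right; preceding coda = ∅.
V3 /a/ – V4 /i/: /j/ is a single consonant, so it becomes the next onset.
So the parse is ma.ji.pja.jimn.
The /p/ is in the onset of syllable 3 (/pja/).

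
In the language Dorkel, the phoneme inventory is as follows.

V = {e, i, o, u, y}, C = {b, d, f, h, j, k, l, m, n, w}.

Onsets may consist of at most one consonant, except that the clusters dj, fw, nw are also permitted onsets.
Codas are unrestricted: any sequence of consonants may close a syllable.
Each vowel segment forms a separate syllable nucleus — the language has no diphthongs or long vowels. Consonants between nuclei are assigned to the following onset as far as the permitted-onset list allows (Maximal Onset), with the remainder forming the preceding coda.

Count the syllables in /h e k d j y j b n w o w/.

3

Vowels present: e, y, o; each is a nucleus, giving 3 syllables.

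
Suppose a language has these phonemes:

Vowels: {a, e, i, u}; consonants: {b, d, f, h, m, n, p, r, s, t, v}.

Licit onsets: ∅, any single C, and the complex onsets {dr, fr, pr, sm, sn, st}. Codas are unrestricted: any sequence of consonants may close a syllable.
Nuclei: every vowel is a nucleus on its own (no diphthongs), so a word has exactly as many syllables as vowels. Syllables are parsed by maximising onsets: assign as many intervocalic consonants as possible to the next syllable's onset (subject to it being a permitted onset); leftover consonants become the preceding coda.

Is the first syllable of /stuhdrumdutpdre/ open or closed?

Nuclei (vowels): u, u, u, e → 4 syllables.
σ1/σ2 boundary: /hdr/; trying suffixes from longest down, /dr/ is the first permitted one, so coda /h/ | onset /dr/.
σ2/σ3 boundary: cluster /md/ — the longest permitted-onset suffix is /d/; onset = /d/, preceding coda = /m/.
σ3/σ4 boundary: /tpdr/ splits as /tp/ + /dr/ (/dr/ is the longest suffix that is a licit onset).
Result: stuh.drum.dutp.dre.
Syllable 1 is /stuh/ with coda /h/, so it is closed.

closed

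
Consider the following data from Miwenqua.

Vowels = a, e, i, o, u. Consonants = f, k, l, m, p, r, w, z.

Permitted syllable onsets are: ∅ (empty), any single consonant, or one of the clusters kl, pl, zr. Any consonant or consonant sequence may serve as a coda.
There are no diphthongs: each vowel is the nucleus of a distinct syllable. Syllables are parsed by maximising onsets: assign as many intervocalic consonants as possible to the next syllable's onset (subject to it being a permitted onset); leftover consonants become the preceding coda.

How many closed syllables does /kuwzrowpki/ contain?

Vowels present: u, o, i; each is a nucleus, giving 3 syllables.
Between /u/ (V1) and /o/ (V2): cluster /wzr/ — the longest permitted-onset suffix is /zr/; onset = /zr/, preceding coda = /w/.
Between /o/ (V2) and /i/ (V3): /wpk/; trying suffixes from longest down, /k/ is the first permitted one, so coda /wp/ | onset /k/.
Syllabification: kuw.zrowp.ki.
Classifying each syllable: /kuw/ (closed), /zrowp/ (closed), /ki/ (open).
Closed syllables: 2.

2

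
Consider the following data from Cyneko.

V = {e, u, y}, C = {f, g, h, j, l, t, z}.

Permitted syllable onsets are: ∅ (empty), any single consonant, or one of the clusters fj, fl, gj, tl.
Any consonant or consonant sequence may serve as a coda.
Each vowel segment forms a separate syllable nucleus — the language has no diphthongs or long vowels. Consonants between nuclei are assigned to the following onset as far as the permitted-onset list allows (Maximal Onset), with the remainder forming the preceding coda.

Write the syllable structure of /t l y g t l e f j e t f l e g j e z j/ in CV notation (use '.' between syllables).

Vowels present: y, e, e, e, e; each is a nucleus, giving 5 syllables.
Between /y/ (V1) and /e/ (V2): /gtl/ splits as /g/ + /tl/ (/tl/ is the longest suffix that is a licit onset).
Between /e/ (V2) and /e/ (V3): /fj/ — entire cluster is a permitted onset → onset /fj/, coda ∅.
Between /e/ (V3) and /e/ (V4): cluster /tfl/ — the longest permitted-onset suffix is /fl/; onset = /fl/, preceding coda = /t/.
Between /e/ (V4) and /e/ (V5): /gj/ is a licit onset in full, so it all attaches to the next syllable.
So the parse is tlyg.tle.fjet.fle.gjezj.
Mapping each syllable to C/V: /tlyg/ → CCVC, /tle/ → CCV, /fjet/ → CCVC, /fle/ → CCV, /gjezj/ → CCVCC.

CCVC.CCV.CCVC.CCV.CCVCC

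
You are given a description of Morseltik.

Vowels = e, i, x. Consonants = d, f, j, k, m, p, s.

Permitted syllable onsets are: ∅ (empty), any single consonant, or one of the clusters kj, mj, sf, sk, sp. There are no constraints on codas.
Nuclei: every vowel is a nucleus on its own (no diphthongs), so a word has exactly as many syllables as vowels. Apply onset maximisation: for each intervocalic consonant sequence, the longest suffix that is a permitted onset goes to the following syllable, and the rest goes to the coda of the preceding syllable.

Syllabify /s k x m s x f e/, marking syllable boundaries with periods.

skxm.sx.fe

Vowels present: x, x, e; each is a nucleus, giving 3 syllables.
Between /x/ (V1) and /x/ (V2): /ms/ — longest licit onset from the right is /s/, leaving /m/ as coda.
Between /x/ (V2) and /e/ (V3): /f/ is a single consonant, so it becomes the next onset.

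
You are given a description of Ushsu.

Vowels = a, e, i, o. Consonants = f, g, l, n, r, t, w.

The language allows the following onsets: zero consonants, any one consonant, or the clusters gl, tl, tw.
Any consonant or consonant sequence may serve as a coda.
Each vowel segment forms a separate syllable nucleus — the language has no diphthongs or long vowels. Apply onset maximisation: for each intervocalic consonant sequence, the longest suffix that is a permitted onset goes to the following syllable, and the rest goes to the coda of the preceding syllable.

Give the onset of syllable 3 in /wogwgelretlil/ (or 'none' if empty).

r

The vowels are o, e, e, i — 4 nuclei, so 4 syllables.
/o…e/ gap (V1→V2): /gwg/; trying suffixes from longest down, /g/ is the first permitted one, so coda /gw/ | onset /g/.
/e…e/ gap (V2→V3): cluster /lr/ — the longest permitted-onset suffix is /r/; onset = /r/, preceding coda = /l/.
/e…i/ gap (V3→V4): /tl/ — entire cluster is a permitted onset → onset /tl/, coda ∅.
Result: wogw.gel.re.tlil.
Syllable 3 is /re/: onset /r/, nucleus /e/, coda ∅.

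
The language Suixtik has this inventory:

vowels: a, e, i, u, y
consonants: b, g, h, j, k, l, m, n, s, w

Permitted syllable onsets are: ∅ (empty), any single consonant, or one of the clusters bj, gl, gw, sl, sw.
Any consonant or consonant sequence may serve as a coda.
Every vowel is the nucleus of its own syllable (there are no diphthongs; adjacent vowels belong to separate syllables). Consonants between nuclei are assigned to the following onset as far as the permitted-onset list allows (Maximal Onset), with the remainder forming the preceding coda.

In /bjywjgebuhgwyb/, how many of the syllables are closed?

The vowels are y, e, u, y — 4 nuclei, so 4 syllables.
/y…e/ gap (V1→V2): /wjg/ — longest licit onset from the right is /g/, leaving /wj/ as coda.
/e…u/ gap (V2→V3): /b/ → onset of the next syllable (single consonants are always licit onsets).
/u…y/ gap (V3→V4): /hgw/ — longest licit onset from the right is /gw/, leaving /h/ as coda.
So the parse is bjywj.ge.buh.gwyb.
Classifying each syllable: /bjywj/ (closed), /ge/ (open), /buh/ (closed), /gwyb/ (closed).
Closed syllables: 3.

3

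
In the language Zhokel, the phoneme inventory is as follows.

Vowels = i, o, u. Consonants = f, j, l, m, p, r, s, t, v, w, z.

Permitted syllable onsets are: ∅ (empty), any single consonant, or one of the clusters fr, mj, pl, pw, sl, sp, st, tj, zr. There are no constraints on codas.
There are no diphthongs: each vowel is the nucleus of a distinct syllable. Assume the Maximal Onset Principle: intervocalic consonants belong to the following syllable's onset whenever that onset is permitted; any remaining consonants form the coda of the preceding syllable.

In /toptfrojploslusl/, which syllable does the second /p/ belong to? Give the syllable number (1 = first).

Vowels present: o, o, o, u; each is a nucleus, giving 4 syllables.
/o…o/ gap (V1→V2): cluster /ptfr/ — the longest permitted-onset suffix is /fr/; onset = /fr/, preceding coda = /pt/.
/o…o/ gap (V2→V3): /jpl/ splits as /j/ + /pl/ (/pl/ is the longest suffix that is a licit onset).
/o…u/ gap (V3→V4): cluster /sl/ — /sl/ is itself a permitted onset, so the whole cluster goes right; preceding coda = ∅.
Result: topt.froj.plo.slusl.
The second /p/ is in the onset of syllable 3 (/plo/).

3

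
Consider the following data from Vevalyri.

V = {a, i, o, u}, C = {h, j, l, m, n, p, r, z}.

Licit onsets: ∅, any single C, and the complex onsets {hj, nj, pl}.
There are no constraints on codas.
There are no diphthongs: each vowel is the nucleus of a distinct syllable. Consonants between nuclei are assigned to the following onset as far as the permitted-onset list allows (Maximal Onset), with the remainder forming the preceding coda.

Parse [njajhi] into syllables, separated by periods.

njaj.hi

The vowels are a, i — 2 nuclei, so 2 syllables.
V1 /a/ – V2 /i/: /jh/; trying suffixes from longest down, /h/ is the first permitted one, so coda /j/ | onset /h/.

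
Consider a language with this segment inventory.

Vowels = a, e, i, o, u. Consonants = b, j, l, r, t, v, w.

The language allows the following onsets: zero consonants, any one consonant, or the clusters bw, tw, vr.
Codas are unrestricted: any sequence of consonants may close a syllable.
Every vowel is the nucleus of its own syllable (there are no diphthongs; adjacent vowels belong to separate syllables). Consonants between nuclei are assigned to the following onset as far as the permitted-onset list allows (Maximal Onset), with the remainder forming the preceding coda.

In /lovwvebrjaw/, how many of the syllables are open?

0

Nuclei (vowels): o, e, a → 3 syllables.
/o…e/ gap (V1→V2): /vwv/ — longest licit onset from the right is /v/, leaving /vw/ as coda.
/e…a/ gap (V2→V3): /brj/ splits as /br/ + /j/ (/j/ is the longest suffix that is a licit onset).
Putting it together: lovw.vebr.jaw.
Classifying each syllable: /lovw/ (closed), /vebr/ (closed), /jaw/ (closed).
Open syllables: 0.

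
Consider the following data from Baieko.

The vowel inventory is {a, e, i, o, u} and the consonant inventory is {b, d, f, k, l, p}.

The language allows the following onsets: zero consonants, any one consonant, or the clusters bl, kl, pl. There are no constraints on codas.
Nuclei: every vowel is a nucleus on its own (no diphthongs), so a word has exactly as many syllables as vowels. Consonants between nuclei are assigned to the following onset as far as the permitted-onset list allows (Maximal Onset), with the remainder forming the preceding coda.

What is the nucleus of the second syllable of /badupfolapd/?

The vowels are a, u, o, a — 4 nuclei, so 4 syllables.
The second nucleus (vowel 2 from the left) is /u/.

u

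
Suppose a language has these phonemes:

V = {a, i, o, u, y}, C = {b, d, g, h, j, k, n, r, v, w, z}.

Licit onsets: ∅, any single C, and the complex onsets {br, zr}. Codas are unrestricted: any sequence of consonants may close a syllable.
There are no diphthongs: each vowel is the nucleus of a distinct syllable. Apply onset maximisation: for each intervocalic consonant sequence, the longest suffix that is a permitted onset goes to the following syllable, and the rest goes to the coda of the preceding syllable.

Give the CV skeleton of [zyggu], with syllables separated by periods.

CVC.CV

The vowels are y, u — 2 nuclei, so 2 syllables.
Between /y/ (V1) and /u/ (V2): /gg/ — longest licit onset from the right is /g/, leaving /g/ as coda.
Syllabification: zyg.gu.
Mapping each syllable to C/V: /zyg/ → CVC, /gu/ → CV.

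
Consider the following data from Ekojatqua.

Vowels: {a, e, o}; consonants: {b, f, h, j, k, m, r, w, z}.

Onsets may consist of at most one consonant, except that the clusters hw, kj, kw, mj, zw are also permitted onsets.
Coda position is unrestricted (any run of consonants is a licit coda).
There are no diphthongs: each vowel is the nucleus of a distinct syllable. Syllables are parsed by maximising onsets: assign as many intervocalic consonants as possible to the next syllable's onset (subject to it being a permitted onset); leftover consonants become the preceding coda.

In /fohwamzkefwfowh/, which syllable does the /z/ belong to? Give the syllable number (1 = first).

2

Nuclei (vowels): o, a, e, o → 4 syllables.
/o…a/ gap (V1→V2): /hw/ is a licit onset in full, so it all attaches to the next syllable.
/a…e/ gap (V2→V3): cluster /mzk/ — the longest permitted-onset suffix is /k/; onset = /k/, preceding coda = /mz/.
/e…o/ gap (V3→V4): /fwf/; trying suffixes from longest down, /f/ is the first permitted one, so coda /fw/ | onset /f/.
Syllabification: fo.hwamz.kefw.fowh.
The /z/ is in the coda of syllable 2 (/hwamz/).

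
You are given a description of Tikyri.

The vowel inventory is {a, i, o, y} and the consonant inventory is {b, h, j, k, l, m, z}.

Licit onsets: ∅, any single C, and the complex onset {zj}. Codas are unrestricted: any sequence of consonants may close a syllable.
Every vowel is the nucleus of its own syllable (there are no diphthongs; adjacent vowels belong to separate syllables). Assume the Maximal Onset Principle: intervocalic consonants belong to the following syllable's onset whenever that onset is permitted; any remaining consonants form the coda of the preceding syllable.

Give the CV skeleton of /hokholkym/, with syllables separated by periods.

CVC.CVC.CVC

The vowels are o, o, y — 3 nuclei, so 3 syllables.
σ1/σ2 boundary: /kh/ — longest licit onset from the right is /h/, leaving /k/ as coda.
σ2/σ3 boundary: /lk/; trying suffixes from longest down, /k/ is the first permitted one, so coda /l/ | onset /k/.
Result: hok.hol.kym.
Mapping each syllable to C/V: /hok/ → CVC, /hol/ → CVC, /kym/ → CVC.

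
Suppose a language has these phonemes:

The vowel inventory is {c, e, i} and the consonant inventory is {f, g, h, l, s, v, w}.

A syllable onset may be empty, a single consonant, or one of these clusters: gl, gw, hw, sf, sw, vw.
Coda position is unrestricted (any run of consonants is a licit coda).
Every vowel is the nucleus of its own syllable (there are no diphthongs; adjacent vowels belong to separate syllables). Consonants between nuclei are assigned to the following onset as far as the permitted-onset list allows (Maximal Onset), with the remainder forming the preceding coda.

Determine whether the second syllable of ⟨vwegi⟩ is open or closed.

open

The vowels are e, i — 2 nuclei, so 2 syllables.
V1 /e/ – V2 /i/: just /g/ — single C goes to the following onset.
So the parse is vwe.gi.
Syllable 2 is /gi/; it ends in its nucleus with no coda, so it is open.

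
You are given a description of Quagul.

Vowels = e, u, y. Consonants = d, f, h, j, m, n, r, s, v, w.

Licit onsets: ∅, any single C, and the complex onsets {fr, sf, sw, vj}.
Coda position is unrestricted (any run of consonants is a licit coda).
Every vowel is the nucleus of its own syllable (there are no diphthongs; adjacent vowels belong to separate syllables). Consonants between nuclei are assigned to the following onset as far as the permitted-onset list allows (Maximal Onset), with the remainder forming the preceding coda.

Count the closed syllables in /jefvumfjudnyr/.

4

Vowels present: e, u, u, y; each is a nucleus, giving 4 syllables.
Between /e/ (V1) and /u/ (V2): /fv/ — longest licit onset from the right is /v/, leaving /f/ as coda.
Between /u/ (V2) and /u/ (V3): /mfj/ — longest licit onset from the right is /j/, leaving /mf/ as coda.
Between /u/ (V3) and /y/ (V4): /dn/ splits as /d/ + /n/ (/n/ is the longest suffix that is a licit onset).
Putting it together: jef.vumf.jud.nyr.
Classifying each syllable: /jef/ (closed), /vumf/ (closed), /jud/ (closed), /nyr/ (closed).
Closed syllables: 4.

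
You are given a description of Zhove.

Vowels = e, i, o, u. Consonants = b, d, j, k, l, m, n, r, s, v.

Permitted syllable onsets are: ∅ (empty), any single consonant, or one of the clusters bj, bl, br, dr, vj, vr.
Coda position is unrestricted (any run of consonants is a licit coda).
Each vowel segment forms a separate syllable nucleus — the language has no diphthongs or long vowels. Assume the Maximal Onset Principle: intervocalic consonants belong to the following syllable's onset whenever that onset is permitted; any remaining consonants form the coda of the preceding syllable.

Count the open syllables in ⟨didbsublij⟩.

1

The vowels are i, u, i — 3 nuclei, so 3 syllables.
Between /i/ (V1) and /u/ (V2): /dbs/ splits as /db/ + /s/ (/s/ is the longest suffix that is a licit onset).
Between /u/ (V2) and /i/ (V3): /bl/ — entire cluster is a permitted onset → onset /bl/, coda ∅.
Result: didb.su.blij.
Classifying each syllable: /didb/ (closed), /su/ (open), /blij/ (closed).
Open syllables: 1.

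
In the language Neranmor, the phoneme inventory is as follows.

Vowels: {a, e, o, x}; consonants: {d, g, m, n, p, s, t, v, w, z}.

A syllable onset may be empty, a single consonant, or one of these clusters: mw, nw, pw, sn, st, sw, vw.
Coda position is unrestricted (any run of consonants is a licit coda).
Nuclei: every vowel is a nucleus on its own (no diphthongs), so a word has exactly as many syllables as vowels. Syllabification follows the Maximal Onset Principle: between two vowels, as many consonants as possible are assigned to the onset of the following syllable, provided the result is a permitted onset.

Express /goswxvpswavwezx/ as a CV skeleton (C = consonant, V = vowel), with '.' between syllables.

CV.CCVCC.CCV.CCV.CV

Nuclei (vowels): o, x, a, e, x → 5 syllables.
V1 /o/ – V2 /x/: cluster /sw/ — /sw/ is itself a permitted onset, so the whole cluster goes right; preceding coda = ∅.
V2 /x/ – V3 /a/: /vpsw/ — longest licit onset from the right is /sw/, leaving /vp/ as coda.
V3 /a/ – V4 /e/: /vw/ is a licit onset in full, so it all attaches to the next syllable.
V4 /e/ – V5 /x/: /z/ is a single consonant, so it becomes the next onset.
So the parse is go.swxvp.swa.vwe.zx.
Mapping each syllable to C/V: /go/ → CV, /swxvp/ → CCVCC, /swa/ → CCV, /vwe/ → CCV, /zx/ → CV.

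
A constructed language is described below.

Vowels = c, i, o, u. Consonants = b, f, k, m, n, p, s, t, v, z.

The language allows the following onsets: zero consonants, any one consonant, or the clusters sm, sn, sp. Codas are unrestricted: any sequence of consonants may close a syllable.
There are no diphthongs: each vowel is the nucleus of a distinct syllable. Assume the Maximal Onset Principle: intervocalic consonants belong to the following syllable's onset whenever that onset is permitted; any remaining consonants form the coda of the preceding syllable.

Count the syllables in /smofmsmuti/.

Vowels present: o, u, i; each is a nucleus, giving 3 syllables.

3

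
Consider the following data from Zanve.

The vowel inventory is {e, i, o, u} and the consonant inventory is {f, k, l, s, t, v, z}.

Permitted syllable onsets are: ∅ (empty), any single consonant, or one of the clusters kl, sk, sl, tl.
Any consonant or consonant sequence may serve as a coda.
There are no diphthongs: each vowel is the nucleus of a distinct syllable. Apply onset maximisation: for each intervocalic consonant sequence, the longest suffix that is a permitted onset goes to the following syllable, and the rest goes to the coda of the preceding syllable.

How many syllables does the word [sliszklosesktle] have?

Vowels present: i, o, e, e; each is a nucleus, giving 4 syllables.

4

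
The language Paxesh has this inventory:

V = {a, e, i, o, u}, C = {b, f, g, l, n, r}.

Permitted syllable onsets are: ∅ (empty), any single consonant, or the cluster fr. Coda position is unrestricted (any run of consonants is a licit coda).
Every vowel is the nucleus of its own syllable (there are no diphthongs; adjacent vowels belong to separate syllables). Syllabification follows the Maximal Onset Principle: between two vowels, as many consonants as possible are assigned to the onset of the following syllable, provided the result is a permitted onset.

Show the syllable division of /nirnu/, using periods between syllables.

nir.nu

Nuclei (vowels): i, u → 2 syllables.
σ1/σ2 boundary: /rn/ — longest licit onset from the right is /n/, leaving /r/ as coda.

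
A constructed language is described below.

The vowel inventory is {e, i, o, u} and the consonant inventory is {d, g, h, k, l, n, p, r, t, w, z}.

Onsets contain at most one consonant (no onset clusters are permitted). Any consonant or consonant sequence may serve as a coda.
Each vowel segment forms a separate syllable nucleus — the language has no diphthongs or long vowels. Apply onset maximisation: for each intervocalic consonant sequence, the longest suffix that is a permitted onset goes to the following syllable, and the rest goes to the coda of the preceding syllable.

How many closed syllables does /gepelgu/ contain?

1

Vowels present: e, e, u; each is a nucleus, giving 3 syllables.
σ1/σ2 boundary: /p/ → onset of the next syllable (single consonants are always licit onsets).
σ2/σ3 boundary: cluster /lg/ — the longest permitted-onset suffix is /g/; onset = /g/, preceding coda = /l/.
Putting it together: ge.pel.gu.
Classifying each syllable: /ge/ (open), /pel/ (closed), /gu/ (open).
Closed syllables: 1.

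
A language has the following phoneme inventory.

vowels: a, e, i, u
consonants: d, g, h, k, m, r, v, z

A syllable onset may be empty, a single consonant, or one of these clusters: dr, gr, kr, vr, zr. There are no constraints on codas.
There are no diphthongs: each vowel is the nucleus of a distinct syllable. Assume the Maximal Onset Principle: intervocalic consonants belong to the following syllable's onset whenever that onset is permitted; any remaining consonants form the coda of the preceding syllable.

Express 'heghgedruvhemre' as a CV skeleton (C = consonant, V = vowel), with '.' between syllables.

Nuclei (vowels): e, e, u, e, e → 5 syllables.
Between /e/ (V1) and /e/ (V2): /ghg/; trying suffixes from longest down, /g/ is the first permitted one, so coda /gh/ | onset /g/.
Between /e/ (V2) and /u/ (V3): /dr/ is a licit onset in full, so it all attaches to the next syllable.
Between /u/ (V3) and /e/ (V4): /vh/; trying suffixes from longest down, /h/ is the first permitted one, so coda /v/ | onset /h/.
Between /e/ (V4) and /e/ (V5): /mr/ splits as /m/ + /r/ (/r/ is the longest suffix that is a licit onset).
Putting it together: hegh.ge.druv.hem.re.
Mapping each syllable to C/V: /hegh/ → CVCC, /ge/ → CV, /druv/ → CCVC, /hem/ → CVC, /re/ → CV.

CVCC.CV.CCVC.CVC.CV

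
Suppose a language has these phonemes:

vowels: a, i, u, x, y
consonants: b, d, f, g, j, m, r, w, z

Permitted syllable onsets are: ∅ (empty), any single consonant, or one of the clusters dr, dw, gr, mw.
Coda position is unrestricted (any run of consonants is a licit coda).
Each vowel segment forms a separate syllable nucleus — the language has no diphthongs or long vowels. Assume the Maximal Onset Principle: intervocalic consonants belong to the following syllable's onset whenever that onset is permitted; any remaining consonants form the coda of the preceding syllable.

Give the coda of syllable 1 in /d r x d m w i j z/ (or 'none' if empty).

d

Nuclei (vowels): x, i → 2 syllables.
V1 /x/ – V2 /i/: /dmw/ — longest licit onset from the right is /mw/, leaving /d/ as coda.
Syllabification: drxd.mwijz.
Syllable 1 is /drxd/: onset /dr/, nucleus /x/, coda /d/.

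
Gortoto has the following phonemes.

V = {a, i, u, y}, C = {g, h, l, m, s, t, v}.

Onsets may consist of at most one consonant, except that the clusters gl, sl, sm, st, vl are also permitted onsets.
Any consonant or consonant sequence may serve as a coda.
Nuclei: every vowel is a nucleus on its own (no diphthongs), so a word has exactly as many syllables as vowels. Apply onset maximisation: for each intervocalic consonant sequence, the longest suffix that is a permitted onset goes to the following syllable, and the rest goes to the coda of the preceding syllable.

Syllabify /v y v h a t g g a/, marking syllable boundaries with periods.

Nuclei (vowels): y, a, a → 3 syllables.
/y…a/ gap (V1→V2): cluster /vh/ — the longest permitted-onset suffix is /h/; onset = /h/, preceding coda = /v/.
/a…a/ gap (V2→V3): /tgg/; trying suffixes from longest down, /g/ is the first permitted one, so coda /tg/ | onset /g/.

vyv.hatg.ga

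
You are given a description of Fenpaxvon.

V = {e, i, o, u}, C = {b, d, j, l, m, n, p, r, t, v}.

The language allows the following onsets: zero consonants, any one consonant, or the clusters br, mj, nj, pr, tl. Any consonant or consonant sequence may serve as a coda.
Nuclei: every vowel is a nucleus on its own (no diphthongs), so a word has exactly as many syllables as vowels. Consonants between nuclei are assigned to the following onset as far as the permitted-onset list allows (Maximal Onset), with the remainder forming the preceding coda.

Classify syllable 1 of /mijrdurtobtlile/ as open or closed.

The vowels are i, u, o, i, e — 5 nuclei, so 5 syllables.
V1 /i/ – V2 /u/: cluster /jrd/ — the longest permitted-onset suffix is /d/; onset = /d/, preceding coda = /jr/.
V2 /u/ – V3 /o/: cluster /rt/ — the longest permitted-onset suffix is /t/; onset = /t/, preceding coda = /r/.
V3 /o/ – V4 /i/: /btl/ — longest licit onset from the right is /tl/, leaving /b/ as coda.
V4 /i/ – V5 /e/: /l/ is a single consonant, so it becomes the next onset.
So the parse is mijr.dur.tob.tli.le.
Syllable 1 is /mijr/ with coda /jr/, so it is closed.

closed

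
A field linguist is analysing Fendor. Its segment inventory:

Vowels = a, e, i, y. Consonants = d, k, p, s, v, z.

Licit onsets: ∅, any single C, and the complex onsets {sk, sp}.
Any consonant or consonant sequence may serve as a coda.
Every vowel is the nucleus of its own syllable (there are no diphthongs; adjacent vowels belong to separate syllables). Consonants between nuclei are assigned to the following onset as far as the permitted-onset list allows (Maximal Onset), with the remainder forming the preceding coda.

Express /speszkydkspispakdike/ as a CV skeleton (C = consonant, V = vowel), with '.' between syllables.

Vowels present: e, y, i, a, i, e; each is a nucleus, giving 6 syllables.
σ1/σ2 boundary: /szk/; trying suffixes from longest down, /k/ is the first permitted one, so coda /sz/ | onset /k/.
σ2/σ3 boundary: /dksp/; trying suffixes from longest down, /sp/ is the first permitted one, so coda /dk/ | onset /sp/.
σ3/σ4 boundary: /sp/ is a licit onset in full, so it all attaches to the next syllable.
σ4/σ5 boundary: cluster /kd/ — the longest permitted-onset suffix is /d/; onset = /d/, preceding coda = /k/.
σ5/σ6 boundary: /k/ → onset of the next syllable (single consonants are always licit onsets).
Result: spesz.kydk.spi.spak.di.ke.
Mapping each syllable to C/V: /spesz/ → CCVCC, /kydk/ → CVCC, /spi/ → CCV, /spak/ → CCVC, /di/ → CV, /ke/ → CV.

CCVCC.CVCC.CCV.CCVC.CV.CV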